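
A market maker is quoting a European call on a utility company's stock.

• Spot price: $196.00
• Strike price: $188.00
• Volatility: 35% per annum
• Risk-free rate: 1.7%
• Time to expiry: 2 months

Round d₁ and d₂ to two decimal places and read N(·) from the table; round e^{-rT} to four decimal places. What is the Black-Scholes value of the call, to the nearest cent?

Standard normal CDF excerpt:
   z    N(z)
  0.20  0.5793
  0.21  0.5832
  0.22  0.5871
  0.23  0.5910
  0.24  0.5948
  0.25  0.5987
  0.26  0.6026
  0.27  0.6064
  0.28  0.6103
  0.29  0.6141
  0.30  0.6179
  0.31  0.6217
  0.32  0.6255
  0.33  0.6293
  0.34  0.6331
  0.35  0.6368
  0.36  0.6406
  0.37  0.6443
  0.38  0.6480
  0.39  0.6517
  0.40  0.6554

$15.50

σ√T = 0.35·√0.1667 = 0.1429
d₁ = [ln(196/188) + (0.017 + 0.35²/2)·0.1667] / 0.1429 = [0.0417 + 0.0130] / 0.1429 = 0.3829 ≈ 0.38
d₂ = d₁ − σ√T = 0.3829 − 0.1429 = 0.2400 ≈ 0.24
exp(−rT) = exp(−0.017·0.1667) = 0.9972
N(d₁) = N(0.38) = 0.6480;  N(d₂) = N(0.24) = 0.5948
C = 196·0.6480 − 188·0.9972·0.5948 = 127.0080 − 111.5093 = 15.4987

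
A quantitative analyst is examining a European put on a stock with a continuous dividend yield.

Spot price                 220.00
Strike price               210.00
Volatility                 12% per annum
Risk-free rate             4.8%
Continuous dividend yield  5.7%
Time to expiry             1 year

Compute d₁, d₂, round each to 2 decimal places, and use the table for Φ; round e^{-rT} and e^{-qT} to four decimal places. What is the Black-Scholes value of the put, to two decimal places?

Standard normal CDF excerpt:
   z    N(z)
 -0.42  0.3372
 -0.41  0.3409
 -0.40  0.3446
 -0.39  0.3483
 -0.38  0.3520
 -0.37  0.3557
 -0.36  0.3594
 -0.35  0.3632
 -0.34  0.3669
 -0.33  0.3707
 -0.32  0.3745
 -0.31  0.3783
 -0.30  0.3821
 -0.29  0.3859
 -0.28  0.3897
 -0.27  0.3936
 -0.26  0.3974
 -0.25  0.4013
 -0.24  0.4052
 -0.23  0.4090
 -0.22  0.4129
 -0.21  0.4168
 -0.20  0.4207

6.40

σ√T = 0.12·√1 = 0.1200
d₁ = [ln(220/210) + (0.048 − 0.057 + 0.12²/2)·1] / 0.1200 = [0.0465 − 0.0018] / 0.1200 = 0.3727 ⇒ 0.37
d₂ = d₁ − σ√T = 0.3727 − 0.1200 = 0.2527 ⇒ 0.25
exp(−qT) = exp(−0.057·1) = 0.9446;  exp(−rT) = exp(−0.048·1) = 0.9531
N(−d₂) = N(-0.25) = 0.4013;  N(−d₁) = N(-0.37) = 0.3557
P = 210·0.9531·0.4013 − 220·0.9446·0.3557 = 80.3206 − 73.9187 = 6.4019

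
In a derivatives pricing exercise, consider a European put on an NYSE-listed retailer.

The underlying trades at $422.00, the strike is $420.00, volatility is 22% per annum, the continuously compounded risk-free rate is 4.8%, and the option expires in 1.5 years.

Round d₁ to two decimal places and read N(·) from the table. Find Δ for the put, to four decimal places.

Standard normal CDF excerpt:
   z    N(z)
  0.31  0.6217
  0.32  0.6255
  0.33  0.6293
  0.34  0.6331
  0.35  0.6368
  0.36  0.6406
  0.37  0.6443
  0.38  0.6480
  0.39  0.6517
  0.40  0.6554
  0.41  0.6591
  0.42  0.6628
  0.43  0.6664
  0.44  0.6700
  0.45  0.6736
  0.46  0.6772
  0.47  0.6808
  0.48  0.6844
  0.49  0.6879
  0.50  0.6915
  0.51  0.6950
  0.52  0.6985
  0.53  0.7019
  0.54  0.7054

-0.3372

σ√T = 0.22 × 1.2247 = 0.2694
d₁ = [ln(422/420) + (0.048 + ½·0.22²)·1.5] / (σ√T) = (0.0048 + 0.1083) / 0.2694 = 0.4196 which rounds to 0.42
N(d₁) = N(0.42) = 0.6628
Δ_put = N(d₁) − 1 = 0.6628 − 1 = -0.3372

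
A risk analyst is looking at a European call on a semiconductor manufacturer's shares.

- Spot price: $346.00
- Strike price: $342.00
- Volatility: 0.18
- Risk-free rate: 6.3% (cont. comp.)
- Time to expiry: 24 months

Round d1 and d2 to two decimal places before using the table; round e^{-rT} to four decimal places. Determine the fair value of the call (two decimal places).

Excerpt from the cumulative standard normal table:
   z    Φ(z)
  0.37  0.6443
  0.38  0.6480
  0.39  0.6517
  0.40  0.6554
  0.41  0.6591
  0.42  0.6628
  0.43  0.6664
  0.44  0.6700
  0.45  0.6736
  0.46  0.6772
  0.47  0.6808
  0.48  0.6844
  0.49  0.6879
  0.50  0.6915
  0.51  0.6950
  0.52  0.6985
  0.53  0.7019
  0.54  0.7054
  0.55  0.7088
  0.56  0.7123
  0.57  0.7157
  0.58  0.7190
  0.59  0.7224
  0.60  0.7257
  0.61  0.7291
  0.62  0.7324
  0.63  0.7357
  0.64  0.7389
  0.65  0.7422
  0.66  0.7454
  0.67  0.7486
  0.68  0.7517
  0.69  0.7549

σ√T = 0.18 × 1.4142 = 0.2546
d₁ = [ln(346/342) + (0.063 + ½·0.18²)·2] / (σ√T) = (0.0116 + 0.1584) / 0.2546 = 0.6679 ≈ 0.67
d₂ = 0.6679 − 0.2546 = 0.4134 ≈ 0.41
exp(−rT) = exp(−0.063·2) = 0.8816
N(d₁) = N(0.67) = 0.7486;  N(d₂) = N(0.41) = 0.6591
C = 346·0.7486 − 342·0.8816·0.6591 = 259.0156 − 198.7234 = 60.2922

$60.29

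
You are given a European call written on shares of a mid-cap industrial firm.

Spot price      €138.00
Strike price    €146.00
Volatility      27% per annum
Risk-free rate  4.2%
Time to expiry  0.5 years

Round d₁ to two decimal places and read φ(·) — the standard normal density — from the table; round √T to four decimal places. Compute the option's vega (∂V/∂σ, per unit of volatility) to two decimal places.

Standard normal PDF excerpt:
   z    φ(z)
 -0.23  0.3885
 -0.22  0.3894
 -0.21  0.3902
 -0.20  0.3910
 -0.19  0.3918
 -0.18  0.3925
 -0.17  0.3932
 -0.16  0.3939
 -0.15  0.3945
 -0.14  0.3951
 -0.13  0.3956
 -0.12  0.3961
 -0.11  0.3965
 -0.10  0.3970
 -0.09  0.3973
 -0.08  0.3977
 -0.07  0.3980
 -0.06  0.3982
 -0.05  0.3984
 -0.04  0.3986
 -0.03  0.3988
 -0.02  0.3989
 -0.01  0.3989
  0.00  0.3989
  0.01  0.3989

σ√T = 0.27·√0.5 = 0.1909
d₁ = [ln(138/146) + (0.042 + 0.27²/2)·0.5] / 0.1909 = [-0.0564 + 0.0392] / 0.1909 = -0.0897 ⇒ -0.09
√T = √0.5 = 0.7071
φ(d₁) = φ(-0.09) = 0.3973
vega = S·φ(d₁)·√T = 138·0.3973·0.7071 = 38.7685

38.77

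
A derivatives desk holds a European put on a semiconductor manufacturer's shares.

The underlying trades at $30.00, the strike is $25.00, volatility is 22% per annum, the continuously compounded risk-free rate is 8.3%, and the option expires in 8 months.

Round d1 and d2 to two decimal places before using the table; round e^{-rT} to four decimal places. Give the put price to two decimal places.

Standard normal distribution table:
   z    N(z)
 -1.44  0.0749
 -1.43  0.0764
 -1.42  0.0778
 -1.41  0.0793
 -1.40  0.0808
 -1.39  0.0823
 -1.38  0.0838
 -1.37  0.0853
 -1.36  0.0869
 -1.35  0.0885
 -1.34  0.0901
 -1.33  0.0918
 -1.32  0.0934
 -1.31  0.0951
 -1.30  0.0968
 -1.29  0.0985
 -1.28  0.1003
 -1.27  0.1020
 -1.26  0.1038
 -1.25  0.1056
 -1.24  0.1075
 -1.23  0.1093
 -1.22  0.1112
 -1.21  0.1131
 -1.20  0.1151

T = 0.6667;  σ√T = 0.1796
d₁ = [ln(30/25) + (0.083 + 0.22²/2)·0.6667] / 0.1796 = [0.1823 + 0.0715] / 0.1796 = 1.4128 → 1.41
d₂ = d₁ − σ√T = 1.4128 − 0.1796 = 1.2332 → 1.23
exp(−rT) = exp(−0.083·0.6667) = 0.9462
P = 25·0.9462·N(-1.23) − 30·N(-1.41) = 25·0.9462·0.1093 − 30·0.0793 = 2.5855 − 2.3790 = 0.2065

$0.21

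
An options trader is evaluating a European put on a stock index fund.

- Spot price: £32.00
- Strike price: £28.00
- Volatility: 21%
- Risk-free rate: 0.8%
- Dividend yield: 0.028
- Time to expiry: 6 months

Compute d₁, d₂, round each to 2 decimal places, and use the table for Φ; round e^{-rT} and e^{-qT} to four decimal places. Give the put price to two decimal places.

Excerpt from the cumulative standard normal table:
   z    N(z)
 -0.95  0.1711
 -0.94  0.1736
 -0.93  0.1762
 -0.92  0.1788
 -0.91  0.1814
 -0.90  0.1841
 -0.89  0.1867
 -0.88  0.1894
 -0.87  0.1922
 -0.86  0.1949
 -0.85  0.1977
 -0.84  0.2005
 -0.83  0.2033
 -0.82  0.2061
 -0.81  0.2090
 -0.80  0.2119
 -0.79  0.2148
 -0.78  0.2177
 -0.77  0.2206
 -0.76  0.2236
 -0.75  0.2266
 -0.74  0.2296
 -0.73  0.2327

σ√T = 0.21 × 0.7071 = 0.1485
ln(S/K) + (r − q + σ²/2)T = ln(32/28) + (0.008 − 0.028 + 0.21²/2)·0.5 = 0.1335 + 0.0010 = 0.1346
d₁ = 0.1346 / 0.1485 = 0.9061 → 0.91
d₂ = d₁ − σ√T = 0.9061 − 0.1485 = 0.7577 → 0.76
exp(−qT) = exp(−0.028·0.5) = 0.9861;  exp(−rT) = exp(−0.008·0.5) = 0.9960
N(−d₂) = N(-0.76) = 0.2236;  N(−d₁) = N(-0.91) = 0.1814
P = 28·0.9960·0.2236 − 32·0.9861·0.1814 = 6.2358 − 5.7241 = 0.5116

£0.51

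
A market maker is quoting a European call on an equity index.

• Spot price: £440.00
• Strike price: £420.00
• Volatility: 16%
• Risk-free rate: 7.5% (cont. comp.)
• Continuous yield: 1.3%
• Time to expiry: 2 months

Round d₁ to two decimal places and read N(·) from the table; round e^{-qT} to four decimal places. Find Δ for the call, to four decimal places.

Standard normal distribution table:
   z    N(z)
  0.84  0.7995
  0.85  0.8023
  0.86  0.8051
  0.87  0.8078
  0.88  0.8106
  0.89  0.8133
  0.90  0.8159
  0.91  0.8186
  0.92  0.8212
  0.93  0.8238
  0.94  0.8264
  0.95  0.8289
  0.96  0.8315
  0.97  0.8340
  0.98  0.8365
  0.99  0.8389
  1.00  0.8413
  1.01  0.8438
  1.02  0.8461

σ√T = 0.16 × 0.4082 = 0.0653
d₁ = [ln(440/420) + (0.075 − 0.013 + 0.16²/2)·0.1667] / 0.0653 = [0.0465 + 0.0125] / 0.0653 = 0.9030 → 0.90
N(d₁) = N(0.90) = 0.8159
Δ_call = exp(−qT)·N(d₁) = 0.9978·0.8159 = 0.8141

0.8141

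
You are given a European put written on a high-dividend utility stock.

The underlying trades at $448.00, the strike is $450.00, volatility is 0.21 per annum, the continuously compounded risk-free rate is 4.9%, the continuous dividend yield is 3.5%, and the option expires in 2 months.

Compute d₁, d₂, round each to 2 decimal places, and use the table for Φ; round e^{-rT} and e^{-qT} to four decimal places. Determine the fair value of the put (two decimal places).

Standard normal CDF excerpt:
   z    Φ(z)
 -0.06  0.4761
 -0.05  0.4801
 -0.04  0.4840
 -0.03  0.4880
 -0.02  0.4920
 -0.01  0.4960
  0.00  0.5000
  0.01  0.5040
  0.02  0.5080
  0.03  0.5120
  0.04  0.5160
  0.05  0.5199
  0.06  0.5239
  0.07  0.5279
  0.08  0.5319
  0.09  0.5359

σ√T = 0.21 × 0.4082 = 0.0857
d₁ = [ln(448/450) + (0.049 − 0.035 + 0.21²/2)·0.1667] / 0.0857 = [-0.0045 + 0.0060] / 0.0857 = 0.0181 ≈ 0.02
d₂ = d₁ − σ√T = 0.0181 − 0.0857 = -0.0676 ≈ -0.07
e^(−qT) = e^(−0.035·0.1667) = 0.9942;  e^(−rT) = e^(−0.049·0.1667) = 0.9919
N(−d₂) = N(0.07) = 0.5279;  N(−d₁) = N(-0.02) = 0.4920
P = 450·0.9919·0.5279 − 448·0.9942·0.4920 = 235.6308 − 219.1376 = 16.4932

$16.49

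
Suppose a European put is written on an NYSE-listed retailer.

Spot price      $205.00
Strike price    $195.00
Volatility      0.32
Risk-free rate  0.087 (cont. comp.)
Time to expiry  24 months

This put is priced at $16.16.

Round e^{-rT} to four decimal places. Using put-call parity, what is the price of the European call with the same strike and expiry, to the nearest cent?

exp(−rT) = exp(−0.087·2) = 0.8403
Put-call parity: C − P = S − K·e^(−rT) = 205 − 195·0.8403 = 205 − 163.8585 = 41.1415
C = P + (C − P) = 16.16 + (41.1415) = 57.3015

$57.30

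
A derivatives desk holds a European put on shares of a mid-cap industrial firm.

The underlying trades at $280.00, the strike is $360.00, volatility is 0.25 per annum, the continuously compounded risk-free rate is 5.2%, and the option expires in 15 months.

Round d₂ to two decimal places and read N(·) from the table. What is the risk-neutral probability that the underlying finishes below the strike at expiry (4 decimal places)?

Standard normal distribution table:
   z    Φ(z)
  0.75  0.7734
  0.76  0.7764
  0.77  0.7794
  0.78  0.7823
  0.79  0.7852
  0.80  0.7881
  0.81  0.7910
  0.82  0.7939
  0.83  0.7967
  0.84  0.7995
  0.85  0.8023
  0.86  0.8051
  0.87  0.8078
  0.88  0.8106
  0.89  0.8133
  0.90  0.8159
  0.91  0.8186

0.7910

T = 1.25;  σ√T = 0.2795
d₁ = [ln(280/360) + (0.052 + ½·0.25²)·1.25] / (σ√T) = (-0.2513 + 0.1041) / 0.2795 = -0.5268 → -0.53
d₂ = -0.5268 − 0.2795 = -0.8063 → -0.81
Pr(exercise) under Q = N(−d₂) = N(0.81) = 0.7910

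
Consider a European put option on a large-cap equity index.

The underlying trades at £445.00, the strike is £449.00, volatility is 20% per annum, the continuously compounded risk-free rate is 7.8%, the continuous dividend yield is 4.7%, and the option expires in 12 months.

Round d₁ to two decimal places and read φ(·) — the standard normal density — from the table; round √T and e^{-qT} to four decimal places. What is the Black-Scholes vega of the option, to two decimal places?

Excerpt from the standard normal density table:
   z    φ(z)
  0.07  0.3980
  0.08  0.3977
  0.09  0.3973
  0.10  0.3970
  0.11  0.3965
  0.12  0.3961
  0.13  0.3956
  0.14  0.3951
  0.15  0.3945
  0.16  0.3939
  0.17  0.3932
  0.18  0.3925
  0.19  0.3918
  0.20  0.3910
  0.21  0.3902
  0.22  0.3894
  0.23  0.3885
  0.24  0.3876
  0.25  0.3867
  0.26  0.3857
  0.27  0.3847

σ√T = 0.2·√1 = 0.2000
d₁ = [ln(445/449) + (0.078 − 0.047 + 0.2²/2)·1] / 0.2000 = [-0.0089 + 0.0510] / 0.2000 = 0.2103 → 0.21
√T = √1 = 1.0000
φ(d₁) = φ(0.21) = 0.3902
e^(−qT) = e^(−0.047·1) = 0.9541
vega = S·e^(−qT)·φ(d₁)·√T = 445·0.9541·0.3902·1.0000 = 165.6690
(Call and put vega coincide under Black-Scholes.)

165.67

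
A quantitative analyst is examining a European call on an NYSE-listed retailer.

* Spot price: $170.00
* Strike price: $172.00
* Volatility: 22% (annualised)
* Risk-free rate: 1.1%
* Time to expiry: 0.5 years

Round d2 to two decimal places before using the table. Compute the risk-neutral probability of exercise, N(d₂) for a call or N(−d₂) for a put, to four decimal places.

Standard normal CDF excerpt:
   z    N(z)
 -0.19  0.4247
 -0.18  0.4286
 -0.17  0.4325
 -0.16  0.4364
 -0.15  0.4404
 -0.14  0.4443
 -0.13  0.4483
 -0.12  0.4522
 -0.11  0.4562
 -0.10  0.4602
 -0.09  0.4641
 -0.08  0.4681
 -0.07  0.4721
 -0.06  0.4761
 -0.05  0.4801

0.4522

σ√T = 0.22 × 0.7071 = 0.1556
d₁ = [ln(170/172) + (0.011 + 0.22²/2)·0.5] / 0.1556 = [-0.0117 + 0.0176] / 0.1556 = 0.0380 ≈ 0.04
d₂ = d₁ − σ√T = 0.0380 − 0.1556 = -0.1176 ≈ -0.12
Risk-neutral Pr[S_T > K] = N(d₂) = N(-0.12) = 0.4522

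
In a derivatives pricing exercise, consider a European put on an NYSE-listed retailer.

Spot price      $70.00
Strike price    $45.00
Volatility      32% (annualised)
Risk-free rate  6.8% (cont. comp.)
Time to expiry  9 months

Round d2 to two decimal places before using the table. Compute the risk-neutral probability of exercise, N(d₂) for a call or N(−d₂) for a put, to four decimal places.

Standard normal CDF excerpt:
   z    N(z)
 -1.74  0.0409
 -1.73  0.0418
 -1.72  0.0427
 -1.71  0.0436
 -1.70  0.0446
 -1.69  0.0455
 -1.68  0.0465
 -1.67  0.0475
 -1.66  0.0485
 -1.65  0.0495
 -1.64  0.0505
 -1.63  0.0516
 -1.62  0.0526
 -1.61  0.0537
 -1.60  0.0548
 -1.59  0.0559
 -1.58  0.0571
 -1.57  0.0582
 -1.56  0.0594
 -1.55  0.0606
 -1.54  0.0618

σ√T = 0.32·√0.75 = 0.2771
ln(S/K) + (r + σ²/2)T = ln(70/45) + (0.068 + 0.32²/2)·0.75 = 0.4418 + 0.0894 = 0.5312
d₁ = 0.5312 / 0.2771 = 1.9169 ≈ 1.92
d₂ = d₁ − σ√T = 1.9169 − 0.2771 = 1.6398 ≈ 1.64
Pr(exercise) under Q = N(−d₂) = N(-1.64) = 0.0505

0.0505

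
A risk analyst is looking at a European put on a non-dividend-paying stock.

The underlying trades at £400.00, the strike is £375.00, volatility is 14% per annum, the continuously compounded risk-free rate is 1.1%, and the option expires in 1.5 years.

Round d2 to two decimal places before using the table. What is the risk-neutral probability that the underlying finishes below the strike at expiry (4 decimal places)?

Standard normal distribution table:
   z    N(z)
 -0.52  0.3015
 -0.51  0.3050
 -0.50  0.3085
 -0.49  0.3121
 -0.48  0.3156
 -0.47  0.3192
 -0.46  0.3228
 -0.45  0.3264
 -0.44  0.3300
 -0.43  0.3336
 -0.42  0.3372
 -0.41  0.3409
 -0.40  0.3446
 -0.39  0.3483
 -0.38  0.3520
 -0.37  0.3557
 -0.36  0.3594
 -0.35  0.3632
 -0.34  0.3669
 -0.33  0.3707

0.3483

T = 1.5;  σ√T = 0.1715
d₁ = [ln(400/375) + (0.011 + 0.14²/2)·1.5] / 0.1715 = [0.0645 + 0.0312] / 0.1715 = 0.5584 → 0.56
d₂ = d₁ − σ√T = 0.5584 − 0.1715 = 0.3869 → 0.39
Pr(exercise) under Q = N(−d₂) = N(-0.39) = 0.3483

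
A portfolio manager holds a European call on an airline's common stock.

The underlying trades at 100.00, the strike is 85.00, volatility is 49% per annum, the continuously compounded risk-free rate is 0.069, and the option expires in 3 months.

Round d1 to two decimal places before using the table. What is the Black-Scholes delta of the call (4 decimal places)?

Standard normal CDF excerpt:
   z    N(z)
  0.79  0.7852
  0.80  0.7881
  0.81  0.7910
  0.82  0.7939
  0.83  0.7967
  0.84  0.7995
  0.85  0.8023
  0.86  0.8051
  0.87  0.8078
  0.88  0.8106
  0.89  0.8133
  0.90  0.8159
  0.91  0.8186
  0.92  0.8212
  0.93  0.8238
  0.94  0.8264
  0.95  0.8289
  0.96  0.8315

T = 0.25;  σ√T = 0.2450
d₁ = [ln(100/85) + (0.069 + ½·0.49²)·0.25] / (σ√T) = (0.1625 + 0.0473) / 0.2450 = 0.8563 → 0.86
N(d₁) = N(0.86) = 0.8051
Δ_call = N(d₁) = 0.8051

0.8051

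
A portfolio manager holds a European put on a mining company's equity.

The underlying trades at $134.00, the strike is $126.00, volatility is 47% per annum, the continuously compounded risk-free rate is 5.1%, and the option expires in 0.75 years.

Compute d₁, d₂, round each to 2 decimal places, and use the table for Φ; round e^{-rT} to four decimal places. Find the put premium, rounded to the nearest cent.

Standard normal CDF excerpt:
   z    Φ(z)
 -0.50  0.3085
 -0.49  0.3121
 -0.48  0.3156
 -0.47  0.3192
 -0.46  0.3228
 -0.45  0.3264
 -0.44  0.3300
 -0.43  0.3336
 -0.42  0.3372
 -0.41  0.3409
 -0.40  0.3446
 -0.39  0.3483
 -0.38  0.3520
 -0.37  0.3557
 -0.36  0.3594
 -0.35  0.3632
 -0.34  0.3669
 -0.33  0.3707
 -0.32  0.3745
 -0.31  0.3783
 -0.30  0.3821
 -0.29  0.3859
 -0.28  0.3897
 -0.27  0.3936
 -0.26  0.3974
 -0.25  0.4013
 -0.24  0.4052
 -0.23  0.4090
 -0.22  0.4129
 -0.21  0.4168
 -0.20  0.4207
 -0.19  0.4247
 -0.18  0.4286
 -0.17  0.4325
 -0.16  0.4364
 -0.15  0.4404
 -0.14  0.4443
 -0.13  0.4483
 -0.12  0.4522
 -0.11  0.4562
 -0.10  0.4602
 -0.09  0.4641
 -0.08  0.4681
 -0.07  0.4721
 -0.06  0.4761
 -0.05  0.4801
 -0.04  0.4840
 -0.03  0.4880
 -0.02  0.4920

$14.96

σ√T = 0.47 × 0.8660 = 0.4070
d₁ = [ln(134/126) + (0.051 + 0.47²/2)·0.75] / 0.4070 = [0.0616 + 0.1211] / 0.4070 = 0.4487 ⇒ 0.45
d₂ = d₁ − σ√T = 0.4487 − 0.4070 = 0.0417 ⇒ 0.04
exp(−rT) = exp(−0.051·0.75) = 0.9625
N(−d₂) = N(-0.04) = 0.4840;  N(−d₁) = N(-0.45) = 0.3264
P = 126·0.9625·0.4840 − 134·0.3264 = 58.6971 − 43.7376 = 14.9595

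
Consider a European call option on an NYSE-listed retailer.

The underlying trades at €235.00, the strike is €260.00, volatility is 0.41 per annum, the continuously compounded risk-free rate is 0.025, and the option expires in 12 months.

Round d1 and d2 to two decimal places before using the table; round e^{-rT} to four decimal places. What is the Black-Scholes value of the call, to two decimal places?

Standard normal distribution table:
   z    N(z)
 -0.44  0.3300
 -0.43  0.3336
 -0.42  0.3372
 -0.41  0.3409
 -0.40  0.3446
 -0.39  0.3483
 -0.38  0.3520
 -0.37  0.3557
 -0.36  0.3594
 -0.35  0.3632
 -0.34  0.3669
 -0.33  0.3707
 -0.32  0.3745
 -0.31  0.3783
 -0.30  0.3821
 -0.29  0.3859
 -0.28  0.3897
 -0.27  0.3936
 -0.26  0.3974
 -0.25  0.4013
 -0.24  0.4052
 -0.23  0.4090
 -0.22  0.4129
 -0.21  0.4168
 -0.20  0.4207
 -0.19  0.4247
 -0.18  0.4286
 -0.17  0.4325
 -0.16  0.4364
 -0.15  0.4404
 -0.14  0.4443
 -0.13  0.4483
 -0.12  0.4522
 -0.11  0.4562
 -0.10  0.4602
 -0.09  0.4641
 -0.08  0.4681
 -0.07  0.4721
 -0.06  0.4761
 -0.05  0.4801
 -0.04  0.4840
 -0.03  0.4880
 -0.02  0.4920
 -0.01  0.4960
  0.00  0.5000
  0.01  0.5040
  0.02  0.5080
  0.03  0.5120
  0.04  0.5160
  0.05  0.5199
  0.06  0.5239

€31.06

T = 1;  σ√T = 0.4100
ln(S/K) + (r + σ²/2)T = ln(235/260) + (0.025 + 0.41²/2)·1 = -0.1011 + 0.1090 = 0.0080
d₁ = 0.0080 / 0.4100 = 0.0194 ⇒ 0.02
d₂ = d₁ − σ√T = 0.0194 − 0.4100 = -0.3906 ⇒ -0.39
e^(−rT) = e^(−0.025·1) = 0.9753
N(d₁) = N(0.02) = 0.5080;  N(d₂) = N(-0.39) = 0.3483
C = 235·0.5080 − 260·0.9753·0.3483 = 119.3800 − 88.3212 = 31.0588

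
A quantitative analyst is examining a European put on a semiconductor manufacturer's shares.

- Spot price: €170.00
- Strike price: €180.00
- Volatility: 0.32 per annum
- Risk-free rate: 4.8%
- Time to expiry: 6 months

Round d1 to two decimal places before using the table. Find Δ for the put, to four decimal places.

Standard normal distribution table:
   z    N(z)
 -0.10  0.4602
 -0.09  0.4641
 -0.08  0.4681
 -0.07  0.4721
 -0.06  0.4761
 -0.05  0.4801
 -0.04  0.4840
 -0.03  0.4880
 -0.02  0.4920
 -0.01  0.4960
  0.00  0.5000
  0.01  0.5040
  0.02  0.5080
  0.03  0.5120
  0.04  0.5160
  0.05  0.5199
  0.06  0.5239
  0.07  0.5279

σ√T = 0.32 × 0.7071 = 0.2263
d₁ = [ln(170/180) + (0.048 + 0.32²/2)·0.5] / 0.2263 = [-0.0572 + 0.0496] / 0.2263 = -0.0334 ≈ -0.03
N(d₁) = N(-0.03) = 0.4880
Δ_put = N(d₁) − 1 = 0.4880 − 1 = -0.5120

-0.5120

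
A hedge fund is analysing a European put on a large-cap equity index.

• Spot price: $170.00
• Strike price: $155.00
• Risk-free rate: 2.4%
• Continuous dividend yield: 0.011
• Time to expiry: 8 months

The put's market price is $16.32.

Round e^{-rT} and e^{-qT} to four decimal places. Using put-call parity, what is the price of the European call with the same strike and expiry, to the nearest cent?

$32.54

e^(−qT) = e^(−0.011·0.6667) = 0.9927;  e^(−rT) = e^(−0.024·0.6667) = 0.9841
Put-call parity: C − P = S·e^(−qT) − K·e^(−rT) = 170·0.9927 − 155·0.9841 = 168.7590 − 152.5355 = 16.2235
C = P + (C − P) = 16.32 + (16.2235) = 32.5435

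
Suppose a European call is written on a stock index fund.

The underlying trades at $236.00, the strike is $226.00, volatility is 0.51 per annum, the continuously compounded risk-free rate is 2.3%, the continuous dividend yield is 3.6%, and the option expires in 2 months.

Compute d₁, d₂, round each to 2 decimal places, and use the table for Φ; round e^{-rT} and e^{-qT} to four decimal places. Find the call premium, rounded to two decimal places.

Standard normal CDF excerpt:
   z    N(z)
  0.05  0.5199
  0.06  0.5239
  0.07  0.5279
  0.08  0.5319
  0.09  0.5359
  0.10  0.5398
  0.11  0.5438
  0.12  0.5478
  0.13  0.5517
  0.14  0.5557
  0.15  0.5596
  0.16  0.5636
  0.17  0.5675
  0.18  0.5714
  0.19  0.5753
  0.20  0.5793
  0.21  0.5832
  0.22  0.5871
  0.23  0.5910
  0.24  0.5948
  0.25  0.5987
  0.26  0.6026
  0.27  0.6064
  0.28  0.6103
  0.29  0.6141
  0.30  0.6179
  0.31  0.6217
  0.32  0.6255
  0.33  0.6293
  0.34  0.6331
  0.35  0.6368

$24.30

σ√T = 0.51 × 0.4082 = 0.2082
d₁ = [ln(236/226) + (0.023 − 0.036 + ½·0.51²)·0.1667] / (σ√T) = (0.0433 + 0.0195) / 0.2082 = 0.3016 ≈ 0.30
d₂ = 0.3016 − 0.2082 = 0.0934 ≈ 0.09
exp(−qT) = exp(−0.036·0.1667) = 0.9940;  exp(−rT) = exp(−0.023·0.1667) = 0.9962
N(d₁) = N(0.30) = 0.6179;  N(d₂) = N(0.09) = 0.5359
C = 236·0.9940·0.6179 − 226·0.9962·0.5359 = 144.9495 − 120.6532 = 24.2963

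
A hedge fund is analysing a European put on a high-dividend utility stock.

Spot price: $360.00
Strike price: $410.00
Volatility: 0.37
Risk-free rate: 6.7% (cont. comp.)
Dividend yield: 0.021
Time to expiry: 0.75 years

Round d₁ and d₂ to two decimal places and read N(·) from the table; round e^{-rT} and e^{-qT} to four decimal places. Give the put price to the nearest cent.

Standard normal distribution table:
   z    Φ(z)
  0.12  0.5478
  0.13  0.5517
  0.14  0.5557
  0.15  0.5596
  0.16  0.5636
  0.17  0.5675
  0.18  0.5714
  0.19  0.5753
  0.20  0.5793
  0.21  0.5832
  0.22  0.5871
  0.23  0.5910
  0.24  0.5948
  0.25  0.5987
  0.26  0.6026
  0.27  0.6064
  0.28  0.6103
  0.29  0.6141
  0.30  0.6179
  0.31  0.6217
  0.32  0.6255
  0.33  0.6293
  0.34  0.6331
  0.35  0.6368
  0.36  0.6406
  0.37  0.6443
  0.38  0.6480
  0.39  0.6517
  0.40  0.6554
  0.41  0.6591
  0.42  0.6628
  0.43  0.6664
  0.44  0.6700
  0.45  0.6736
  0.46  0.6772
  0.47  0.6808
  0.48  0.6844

$67.12

T = 0.75;  σ√T = 0.3204
d₁ = [ln(360/410) + (0.067 − 0.021 + ½·0.37²)·0.75] / (σ√T) = (-0.1301 + 0.0858) / 0.3204 = -0.1380 ≈ -0.14
d₂ = -0.1380 − 0.3204 = -0.4584 ≈ -0.46
e^(−qT) = e^(−0.021·0.75) = 0.9844;  e^(−rT) = e^(−0.067·0.75) = 0.9510
N(−d₂) = N(0.46) = 0.6772;  N(−d₁) = N(0.14) = 0.5557
P = 410·0.9510·0.6772 − 360·0.9844·0.5557 = 264.0471 − 196.9312 = 67.1159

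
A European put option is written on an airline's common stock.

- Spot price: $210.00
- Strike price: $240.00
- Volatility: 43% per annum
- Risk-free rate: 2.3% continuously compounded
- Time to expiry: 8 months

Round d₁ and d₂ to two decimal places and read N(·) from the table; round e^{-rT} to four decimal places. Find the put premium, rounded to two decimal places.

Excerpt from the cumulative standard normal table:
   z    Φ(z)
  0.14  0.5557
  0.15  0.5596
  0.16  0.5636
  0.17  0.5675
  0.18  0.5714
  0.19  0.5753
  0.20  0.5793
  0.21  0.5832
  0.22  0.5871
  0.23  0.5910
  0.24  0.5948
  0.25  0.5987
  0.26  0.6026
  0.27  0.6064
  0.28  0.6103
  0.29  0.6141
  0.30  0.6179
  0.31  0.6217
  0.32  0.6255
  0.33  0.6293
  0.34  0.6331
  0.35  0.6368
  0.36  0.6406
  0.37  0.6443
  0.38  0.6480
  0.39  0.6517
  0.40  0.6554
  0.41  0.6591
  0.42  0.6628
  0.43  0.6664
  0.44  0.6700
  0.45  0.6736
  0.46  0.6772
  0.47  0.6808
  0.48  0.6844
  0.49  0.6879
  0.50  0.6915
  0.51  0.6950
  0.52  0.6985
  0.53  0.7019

$45.91

T = 0.6667;  σ√T = 0.3511
d₁ = [ln(210/240) + (0.023 + 0.43²/2)·0.6667] / 0.3511 = [-0.1335 + 0.0770] / 0.3511 = -0.1611 ⇒ -0.16
d₂ = d₁ − σ√T = -0.1611 − 0.3511 = -0.5122 ⇒ -0.51
exp(−rT) = exp(−0.023·0.6667) = 0.9848
P = 240·0.9848·N(0.51) − 210·N(0.16) = 240·0.9848·0.6950 − 210·0.5636 = 164.2646 − 118.3560 = 45.9086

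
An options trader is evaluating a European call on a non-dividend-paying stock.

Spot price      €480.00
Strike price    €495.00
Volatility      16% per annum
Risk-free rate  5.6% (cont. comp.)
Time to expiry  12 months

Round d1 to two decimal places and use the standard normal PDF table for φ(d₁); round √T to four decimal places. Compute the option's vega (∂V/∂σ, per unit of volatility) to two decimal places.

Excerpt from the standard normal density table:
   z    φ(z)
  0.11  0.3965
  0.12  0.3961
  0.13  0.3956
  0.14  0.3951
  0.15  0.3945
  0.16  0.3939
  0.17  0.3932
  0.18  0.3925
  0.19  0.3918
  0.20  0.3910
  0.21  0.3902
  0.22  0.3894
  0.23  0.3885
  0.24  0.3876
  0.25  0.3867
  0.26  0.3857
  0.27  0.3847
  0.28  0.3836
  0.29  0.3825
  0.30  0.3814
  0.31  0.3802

σ√T = 0.16 × 1.0000 = 0.1600
d₁ = [ln(480/495) + (0.056 + 0.16²/2)·1] / 0.1600 = [-0.0308 + 0.0688] / 0.1600 = 0.2377 ≈ 0.24
√T = √1 = 1.0000
φ(d₁) = φ(0.24) = 0.3876
vega = S·φ(d₁)·√T = 480·0.3876·1.0000 = 186.0480
(Call and put vega coincide under Black-Scholes.)

186.05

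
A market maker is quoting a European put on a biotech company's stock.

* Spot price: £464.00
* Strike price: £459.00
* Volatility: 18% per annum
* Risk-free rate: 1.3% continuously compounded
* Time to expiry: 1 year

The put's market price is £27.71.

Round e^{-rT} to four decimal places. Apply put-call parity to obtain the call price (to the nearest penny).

£38.63

e^(−rT) = e^(−0.013·1) = 0.9871
Put-call parity: C − P = S − K·e^(−rT) = 464 − 459·0.9871 = 464 − 453.0789 = 10.9211
C = P + (C − P) = 27.71 + (10.9211) = 38.6311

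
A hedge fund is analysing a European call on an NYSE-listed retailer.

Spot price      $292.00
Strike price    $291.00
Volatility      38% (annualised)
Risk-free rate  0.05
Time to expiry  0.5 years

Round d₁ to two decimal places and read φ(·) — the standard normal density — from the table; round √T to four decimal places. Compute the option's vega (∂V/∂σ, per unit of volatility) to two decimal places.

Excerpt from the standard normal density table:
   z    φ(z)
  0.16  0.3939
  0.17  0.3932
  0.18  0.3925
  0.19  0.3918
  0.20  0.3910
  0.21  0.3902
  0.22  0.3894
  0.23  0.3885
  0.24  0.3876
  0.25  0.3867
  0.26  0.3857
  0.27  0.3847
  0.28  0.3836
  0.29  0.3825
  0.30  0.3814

80.03

T = 0.5;  σ√T = 0.2687
d₁ = [ln(292/291) + (0.05 + 0.38²/2)·0.5] / 0.2687 = [0.0034 + 0.0611] / 0.2687 = 0.2402 ⇒ 0.24
√T = √0.5 = 0.7071
φ(d₁) = φ(0.24) = 0.3876
vega = S·φ(d₁)·√T = 292·0.3876·0.7071 = 80.0290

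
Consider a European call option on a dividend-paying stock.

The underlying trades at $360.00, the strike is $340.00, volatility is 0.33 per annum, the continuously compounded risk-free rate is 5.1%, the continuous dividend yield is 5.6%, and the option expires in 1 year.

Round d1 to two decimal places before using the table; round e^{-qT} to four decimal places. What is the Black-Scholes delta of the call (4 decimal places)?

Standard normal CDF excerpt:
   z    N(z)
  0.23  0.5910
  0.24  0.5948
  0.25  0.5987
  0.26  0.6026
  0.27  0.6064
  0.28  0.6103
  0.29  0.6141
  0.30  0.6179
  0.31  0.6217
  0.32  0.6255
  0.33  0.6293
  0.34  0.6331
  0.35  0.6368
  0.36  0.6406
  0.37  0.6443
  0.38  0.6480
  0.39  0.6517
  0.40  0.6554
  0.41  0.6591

σ√T = 0.33·√1 = 0.3300
d₁ = [ln(360/340) + (0.051 − 0.056 + ½·0.33²)·1] / (σ√T) = (0.0572 + 0.0495) / 0.3300 = 0.3231 which rounds to 0.32
N(d₁) = N(0.32) = 0.6255
Δ_call = exp(−qT)·N(d₁) = 0.9455·0.6255 = 0.5914

0.5914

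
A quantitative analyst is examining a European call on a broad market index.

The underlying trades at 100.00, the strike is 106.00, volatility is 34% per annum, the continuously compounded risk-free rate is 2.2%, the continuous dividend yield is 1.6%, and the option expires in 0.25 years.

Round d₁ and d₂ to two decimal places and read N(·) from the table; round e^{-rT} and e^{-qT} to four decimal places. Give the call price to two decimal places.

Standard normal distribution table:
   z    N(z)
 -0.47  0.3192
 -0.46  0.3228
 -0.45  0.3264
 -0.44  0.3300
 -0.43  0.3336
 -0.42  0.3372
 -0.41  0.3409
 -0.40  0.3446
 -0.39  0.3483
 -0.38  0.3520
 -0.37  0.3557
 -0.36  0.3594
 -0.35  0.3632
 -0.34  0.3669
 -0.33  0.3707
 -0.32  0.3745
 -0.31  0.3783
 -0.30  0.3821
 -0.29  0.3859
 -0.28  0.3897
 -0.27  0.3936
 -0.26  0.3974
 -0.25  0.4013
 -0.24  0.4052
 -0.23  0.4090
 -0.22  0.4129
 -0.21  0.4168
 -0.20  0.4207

T = 0.25;  σ√T = 0.1700
d₁ = [ln(100/106) + (0.022 − 0.016 + 0.34²/2)·0.25] / 0.1700 = [-0.0583 + 0.0160] / 0.1700 = -0.2489 ≈ -0.25
d₂ = d₁ − σ√T = -0.2489 − 0.1700 = -0.4189 ≈ -0.42
e^(−qT) = e^(−0.016·0.25) = 0.9960;  e^(−rT) = e^(−0.022·0.25) = 0.9945
C = 100·0.9960·N(-0.25) − 106·0.9945·N(-0.42) = 100·0.9960·0.4013 − 106·0.9945·0.3372 = 39.9695 − 35.5466 = 4.4229

4.42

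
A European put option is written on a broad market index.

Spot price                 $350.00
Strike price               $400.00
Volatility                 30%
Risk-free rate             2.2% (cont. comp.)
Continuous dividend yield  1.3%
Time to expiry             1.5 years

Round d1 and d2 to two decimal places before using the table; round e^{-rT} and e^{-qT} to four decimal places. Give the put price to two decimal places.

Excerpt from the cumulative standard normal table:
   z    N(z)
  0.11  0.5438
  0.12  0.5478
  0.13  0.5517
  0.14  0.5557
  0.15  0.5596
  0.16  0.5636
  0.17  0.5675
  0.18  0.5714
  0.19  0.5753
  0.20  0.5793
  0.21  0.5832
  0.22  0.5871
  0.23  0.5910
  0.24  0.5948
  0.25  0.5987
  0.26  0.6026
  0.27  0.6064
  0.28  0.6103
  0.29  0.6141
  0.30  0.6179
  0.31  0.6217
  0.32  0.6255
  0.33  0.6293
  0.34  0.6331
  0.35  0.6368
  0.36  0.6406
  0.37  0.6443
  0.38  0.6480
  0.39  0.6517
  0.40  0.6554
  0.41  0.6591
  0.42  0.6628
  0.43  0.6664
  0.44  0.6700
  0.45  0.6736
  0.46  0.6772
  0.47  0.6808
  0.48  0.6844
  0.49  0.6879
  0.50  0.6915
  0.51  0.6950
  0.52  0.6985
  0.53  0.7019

$78.22

T = 1.5;  σ√T = 0.3674
d₁ = [ln(350/400) + (0.022 − 0.013 + 0.3²/2)·1.5] / 0.3674 = [-0.1335 + 0.0810] / 0.3674 = -0.1430 ⇒ -0.14
d₂ = d₁ − σ√T = -0.1430 − 0.3674 = -0.5104 ⇒ -0.51
exp(−qT) = exp(−0.013·1.5) = 0.9807;  exp(−rT) = exp(−0.022·1.5) = 0.9675
N(−d₂) = N(0.51) = 0.6950;  N(−d₁) = N(0.14) = 0.5557
P = 400·0.9675·0.6950 − 350·0.9807·0.5557 = 268.9650 − 190.7412 = 78.2238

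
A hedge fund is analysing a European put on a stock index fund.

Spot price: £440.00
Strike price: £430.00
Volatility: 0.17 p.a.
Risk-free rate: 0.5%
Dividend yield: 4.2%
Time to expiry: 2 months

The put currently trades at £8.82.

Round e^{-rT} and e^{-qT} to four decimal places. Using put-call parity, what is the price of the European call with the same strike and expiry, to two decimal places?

exp(−qT) = exp(−0.042·0.1667) = 0.9930;  exp(−rT) = exp(−0.005·0.1667) = 0.9992
Put-call parity: C − P = S·e^(−qT) − K·e^(−rT) = 440·0.9930 − 430·0.9992 = 436.9200 − 429.6560 = 7.2640
C = P + (C − P) = 8.82 + (7.2640) = 16.0840

£16.08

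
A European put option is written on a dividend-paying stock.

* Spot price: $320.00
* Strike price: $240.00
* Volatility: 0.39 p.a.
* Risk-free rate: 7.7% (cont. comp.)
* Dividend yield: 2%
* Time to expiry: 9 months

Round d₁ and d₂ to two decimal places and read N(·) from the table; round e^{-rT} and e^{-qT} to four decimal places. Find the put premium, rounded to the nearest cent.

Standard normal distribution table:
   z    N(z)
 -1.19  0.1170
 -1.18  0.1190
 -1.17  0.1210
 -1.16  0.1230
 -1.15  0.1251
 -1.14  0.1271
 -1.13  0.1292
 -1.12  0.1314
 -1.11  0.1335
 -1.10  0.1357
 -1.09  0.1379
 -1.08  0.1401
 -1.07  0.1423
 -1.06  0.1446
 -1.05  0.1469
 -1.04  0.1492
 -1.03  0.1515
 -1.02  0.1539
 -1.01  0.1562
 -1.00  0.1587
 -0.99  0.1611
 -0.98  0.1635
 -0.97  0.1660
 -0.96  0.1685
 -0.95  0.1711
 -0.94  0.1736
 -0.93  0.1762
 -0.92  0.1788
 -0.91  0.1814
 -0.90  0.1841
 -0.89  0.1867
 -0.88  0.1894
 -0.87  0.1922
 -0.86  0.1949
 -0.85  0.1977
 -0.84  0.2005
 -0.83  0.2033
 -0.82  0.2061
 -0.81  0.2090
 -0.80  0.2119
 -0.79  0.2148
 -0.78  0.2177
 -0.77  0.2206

T = 0.75;  σ√T = 0.3377
d₁ = [ln(320/240) + (0.077 − 0.02 + ½·0.39²)·0.75] / (σ√T) = (0.2877 + 0.0998) / 0.3377 = 1.1472 ⇒ 1.15
d₂ = 1.1472 − 0.3377 = 0.8095 ⇒ 0.81
exp(−qT) = exp(−0.02·0.75) = 0.9851;  exp(−rT) = exp(−0.077·0.75) = 0.9439
N(−d₂) = N(-0.81) = 0.2090;  N(−d₁) = N(-1.15) = 0.1251
P = 240·0.9439·0.2090 − 320·0.9851·0.1251 = 47.3460 − 39.4355 = 7.9105

$7.91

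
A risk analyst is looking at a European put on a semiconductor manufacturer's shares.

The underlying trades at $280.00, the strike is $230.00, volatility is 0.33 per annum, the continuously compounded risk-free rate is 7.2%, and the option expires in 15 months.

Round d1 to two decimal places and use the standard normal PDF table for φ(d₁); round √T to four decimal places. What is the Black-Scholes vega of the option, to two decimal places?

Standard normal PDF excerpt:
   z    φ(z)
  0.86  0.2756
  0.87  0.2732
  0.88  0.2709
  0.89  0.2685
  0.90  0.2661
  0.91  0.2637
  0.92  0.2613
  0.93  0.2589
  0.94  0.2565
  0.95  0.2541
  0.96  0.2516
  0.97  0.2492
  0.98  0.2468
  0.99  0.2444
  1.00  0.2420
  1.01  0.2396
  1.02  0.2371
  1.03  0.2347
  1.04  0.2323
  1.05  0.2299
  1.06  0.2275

σ√T = 0.33 × 1.1180 = 0.3690
d₁ = [ln(280/230) + (0.072 + 0.33²/2)·1.25] / 0.3690 = [0.1967 + 0.1581] / 0.3690 = 0.9616 ≈ 0.96
√T = √1.25 = 1.1180
φ(d₁) = φ(0.96) = 0.2516
vega = S·φ(d₁)·√T = 280·0.2516·1.1180 = 78.7609
(Call and put vega coincide under Black-Scholes.)

78.76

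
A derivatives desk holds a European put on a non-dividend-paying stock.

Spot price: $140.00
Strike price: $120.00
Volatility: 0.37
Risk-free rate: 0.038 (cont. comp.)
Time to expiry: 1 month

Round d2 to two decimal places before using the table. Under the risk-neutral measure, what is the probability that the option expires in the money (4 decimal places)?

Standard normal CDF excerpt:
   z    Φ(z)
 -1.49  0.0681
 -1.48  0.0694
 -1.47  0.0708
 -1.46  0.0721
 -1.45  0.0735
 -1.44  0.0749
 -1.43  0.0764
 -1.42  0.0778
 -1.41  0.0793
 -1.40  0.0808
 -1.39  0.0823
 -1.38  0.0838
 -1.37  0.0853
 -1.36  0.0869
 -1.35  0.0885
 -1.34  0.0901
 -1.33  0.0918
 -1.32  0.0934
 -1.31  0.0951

σ√T = 0.37 × 0.2887 = 0.1068
d₁ = [ln(140/120) + (0.038 + 0.37²/2)·0.08333] / 0.1068 = [0.1542 + 0.0089] / 0.1068 = 1.5263 ≈ 1.53
d₂ = d₁ − σ√T = 1.5263 − 0.1068 = 1.4195 ≈ 1.42
Risk-neutral Pr[S_T < K] = N(−d₂) = N(-1.42) = 0.0778

0.0778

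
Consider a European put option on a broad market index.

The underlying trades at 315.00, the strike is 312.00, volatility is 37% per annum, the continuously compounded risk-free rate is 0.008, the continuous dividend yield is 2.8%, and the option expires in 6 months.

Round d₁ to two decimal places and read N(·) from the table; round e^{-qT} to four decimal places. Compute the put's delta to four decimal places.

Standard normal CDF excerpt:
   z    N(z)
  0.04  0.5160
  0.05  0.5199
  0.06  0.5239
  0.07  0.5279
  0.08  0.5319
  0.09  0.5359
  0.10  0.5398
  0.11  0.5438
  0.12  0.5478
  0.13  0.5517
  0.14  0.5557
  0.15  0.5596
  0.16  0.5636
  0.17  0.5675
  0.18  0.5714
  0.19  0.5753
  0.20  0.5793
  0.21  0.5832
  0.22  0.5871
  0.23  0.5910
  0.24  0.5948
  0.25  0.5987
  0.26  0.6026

-0.4421

σ√T = 0.37 × 0.7071 = 0.2616
d₁ = [ln(315/312) + (0.008 − 0.028 + 0.37²/2)·0.5] / 0.2616 = [0.0096 + 0.0242] / 0.2616 = 0.1292 which rounds to 0.13
N(d₁) = N(0.13) = 0.5517
Δ_put = exp(−qT)·(N(d₁) − 1) = 0.9861·(0.5517 − 1) = -0.4421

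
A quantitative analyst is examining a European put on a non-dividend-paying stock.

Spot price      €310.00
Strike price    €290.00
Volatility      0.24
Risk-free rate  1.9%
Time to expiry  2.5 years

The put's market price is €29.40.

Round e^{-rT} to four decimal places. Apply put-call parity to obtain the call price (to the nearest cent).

exp(−rT) = exp(−0.019·2.5) = 0.9536
Put-call parity: C − P = S − K·e^(−rT) = 310 − 290·0.9536 = 310 − 276.5440 = 33.4560
C = P + (C − P) = 29.40 + (33.4560) = 62.8560

€62.86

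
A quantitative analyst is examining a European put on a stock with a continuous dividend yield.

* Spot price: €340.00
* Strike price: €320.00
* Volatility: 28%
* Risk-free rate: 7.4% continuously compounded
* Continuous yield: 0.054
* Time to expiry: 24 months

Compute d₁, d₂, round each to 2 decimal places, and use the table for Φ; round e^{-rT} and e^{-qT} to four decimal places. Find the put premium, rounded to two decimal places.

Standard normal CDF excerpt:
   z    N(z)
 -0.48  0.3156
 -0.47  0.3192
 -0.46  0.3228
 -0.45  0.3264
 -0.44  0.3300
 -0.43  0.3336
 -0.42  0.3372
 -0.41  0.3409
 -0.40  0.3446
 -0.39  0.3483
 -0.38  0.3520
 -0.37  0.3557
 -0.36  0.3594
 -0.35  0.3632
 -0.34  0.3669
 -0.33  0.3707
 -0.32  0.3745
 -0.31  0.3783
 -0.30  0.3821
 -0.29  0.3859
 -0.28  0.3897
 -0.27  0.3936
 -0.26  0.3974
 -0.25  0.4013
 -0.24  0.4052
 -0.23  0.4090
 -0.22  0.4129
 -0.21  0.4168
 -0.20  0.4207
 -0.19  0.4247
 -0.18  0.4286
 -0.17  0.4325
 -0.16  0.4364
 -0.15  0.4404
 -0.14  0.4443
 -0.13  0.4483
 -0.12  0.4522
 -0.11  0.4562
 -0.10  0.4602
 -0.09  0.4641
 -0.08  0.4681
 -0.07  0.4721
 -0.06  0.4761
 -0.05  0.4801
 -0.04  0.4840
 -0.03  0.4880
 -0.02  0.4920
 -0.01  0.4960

€31.78

T = 2;  σ√T = 0.3960
ln(S/K) + (r − q + σ²/2)T = ln(340/320) + (0.074 − 0.054 + 0.28²/2)·2 = 0.0606 + 0.1184 = 0.1790
d₁ = 0.1790 / 0.3960 = 0.4521 → 0.45
d₂ = d₁ − σ√T = 0.4521 − 0.3960 = 0.0561 → 0.06
e^(−qT) = e^(−0.054·2) = 0.8976;  e^(−rT) = e^(−0.074·2) = 0.8624
P = 320·0.8624·N(-0.06) − 340·0.8976·N(-0.45) = 320·0.8624·0.4761 − 340·0.8976·0.3264 = 131.3884 − 99.6121 = 31.7763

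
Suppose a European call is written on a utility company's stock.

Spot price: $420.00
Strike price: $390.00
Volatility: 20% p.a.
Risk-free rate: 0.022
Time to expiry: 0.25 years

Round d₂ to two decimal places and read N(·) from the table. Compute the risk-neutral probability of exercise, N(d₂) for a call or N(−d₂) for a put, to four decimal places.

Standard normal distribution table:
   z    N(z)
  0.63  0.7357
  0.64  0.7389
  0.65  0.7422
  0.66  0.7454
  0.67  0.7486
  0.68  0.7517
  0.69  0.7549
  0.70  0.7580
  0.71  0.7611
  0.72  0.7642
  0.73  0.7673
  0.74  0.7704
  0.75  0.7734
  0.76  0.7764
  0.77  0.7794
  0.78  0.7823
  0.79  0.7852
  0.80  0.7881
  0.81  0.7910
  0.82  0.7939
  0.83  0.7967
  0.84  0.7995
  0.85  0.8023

0.7734

σ√T = 0.2 × 0.5000 = 0.1000
d₁ = [ln(420/390) + (0.022 + 0.2²/2)·0.25] / 0.1000 = [0.0741 + 0.0105] / 0.1000 = 0.8461 ⇒ 0.85
d₂ = d₁ − σ√T = 0.8461 − 0.1000 = 0.7461 ⇒ 0.75
Pr(exercise) under Q = N(d₂) = 0.7734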